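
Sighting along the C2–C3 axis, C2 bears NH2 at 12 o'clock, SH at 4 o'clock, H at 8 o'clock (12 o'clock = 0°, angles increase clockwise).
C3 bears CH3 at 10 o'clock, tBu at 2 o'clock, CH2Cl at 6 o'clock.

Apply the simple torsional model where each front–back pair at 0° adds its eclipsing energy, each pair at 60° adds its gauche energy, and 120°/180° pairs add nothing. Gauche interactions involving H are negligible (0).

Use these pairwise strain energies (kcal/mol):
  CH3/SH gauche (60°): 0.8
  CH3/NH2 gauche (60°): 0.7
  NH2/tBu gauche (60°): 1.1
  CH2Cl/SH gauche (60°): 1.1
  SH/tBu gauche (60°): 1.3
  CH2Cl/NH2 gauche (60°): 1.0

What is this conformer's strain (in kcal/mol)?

This conformer is staggered. NH2 at 0° is gauche with CH3 at 300° (0.7); NH2 at 0° is gauche with tBu at 60° (1.1); SH at 120° is gauche with tBu at 60° (1.3); SH at 120° is gauche with CH2Cl at 180° (1.1). Total 4.2 kcal/mol.

4.2 kcal/mol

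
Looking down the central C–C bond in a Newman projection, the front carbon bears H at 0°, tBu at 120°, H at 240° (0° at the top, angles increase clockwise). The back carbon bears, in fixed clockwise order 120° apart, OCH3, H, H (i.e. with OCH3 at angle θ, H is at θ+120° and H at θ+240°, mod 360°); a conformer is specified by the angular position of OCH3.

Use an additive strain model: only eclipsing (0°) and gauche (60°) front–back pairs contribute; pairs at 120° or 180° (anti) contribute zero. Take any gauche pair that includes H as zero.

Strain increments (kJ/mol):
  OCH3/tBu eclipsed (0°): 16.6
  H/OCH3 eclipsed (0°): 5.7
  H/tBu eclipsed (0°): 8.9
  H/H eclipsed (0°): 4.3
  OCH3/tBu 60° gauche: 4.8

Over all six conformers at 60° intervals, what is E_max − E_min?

OCH3 at 0° (eclipsed): H–OCH3 eclipsed, tBu–H eclipsed, H–H eclipsed; 5.7 + 8.9 + 4.3 = 18.9 kJ/mol.
OCH3 at 60° (staggered): tBu–OCH3 gauche; 4.8 = 4.8 kJ/mol.
OCH3 at 120° (eclipsed): H–H eclipsed, tBu–OCH3 eclipsed, H–H eclipsed; 4.3 + 16.6 + 4.3 = 25.2 kJ/mol.
OCH3 at 180° (staggered): tBu–OCH3 gauche; 4.8 = 4.8 kJ/mol.
OCH3 at 240° (eclipsed): H–H eclipsed, tBu–H eclipsed, H–OCH3 eclipsed; 4.3 + 8.9 + 5.7 = 18.9 kJ/mol.
OCH3 at 300° (staggered): no non-H gauche contacts → 0.0 kJ/mol.
Max at 120° (25.2 kJ/mol), min at 300° (0.0 kJ/mol); barrier = 25.2 kJ/mol.

25.2 kJ/mol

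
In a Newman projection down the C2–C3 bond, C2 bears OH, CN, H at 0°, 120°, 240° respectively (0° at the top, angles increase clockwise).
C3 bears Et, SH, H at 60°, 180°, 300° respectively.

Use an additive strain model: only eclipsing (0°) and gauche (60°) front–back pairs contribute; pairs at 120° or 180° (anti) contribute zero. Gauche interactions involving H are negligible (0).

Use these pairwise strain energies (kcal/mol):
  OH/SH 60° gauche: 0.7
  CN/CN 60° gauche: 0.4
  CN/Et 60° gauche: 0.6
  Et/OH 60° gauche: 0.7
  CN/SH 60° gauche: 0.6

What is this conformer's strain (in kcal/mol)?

1.9 kcal/mol

This conformer is staggered. OH at 0° is gauche with Et at 60° (0.7); CN at 120° is gauche with Et at 60° (0.6); CN at 120° is gauche with SH at 180° (0.6). Total 1.9 kcal/mol.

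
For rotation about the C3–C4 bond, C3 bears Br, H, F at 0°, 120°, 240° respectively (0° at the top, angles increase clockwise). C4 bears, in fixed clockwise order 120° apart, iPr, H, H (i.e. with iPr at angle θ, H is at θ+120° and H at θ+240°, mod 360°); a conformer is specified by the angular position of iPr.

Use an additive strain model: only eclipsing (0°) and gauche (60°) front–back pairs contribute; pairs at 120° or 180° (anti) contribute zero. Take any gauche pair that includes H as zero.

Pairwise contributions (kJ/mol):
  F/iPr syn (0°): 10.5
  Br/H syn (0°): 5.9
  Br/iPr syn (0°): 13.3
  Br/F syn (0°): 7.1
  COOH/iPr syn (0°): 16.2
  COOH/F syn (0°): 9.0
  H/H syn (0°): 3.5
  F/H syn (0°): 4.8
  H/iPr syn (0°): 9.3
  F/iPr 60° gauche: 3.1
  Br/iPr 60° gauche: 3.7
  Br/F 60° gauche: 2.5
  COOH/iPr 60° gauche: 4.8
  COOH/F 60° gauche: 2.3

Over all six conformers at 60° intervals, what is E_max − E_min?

18.5 kJ/mol

iPr at 0° (eclipsed): Br–iPr eclipsed, H–H eclipsed, F–H eclipsed; 13.3 + 3.5 + 4.8 = 21.6 kJ/mol.
iPr at 60° (staggered): Br–iPr gauche; 3.7 = 3.7 kJ/mol.
iPr at 120° (eclipsed): Br–H eclipsed, H–iPr eclipsed, F–H eclipsed; 5.9 + 9.3 + 4.8 = 20.0 kJ/mol.
iPr at 180° (staggered): F–iPr gauche; 3.1 = 3.1 kJ/mol.
iPr at 240° (eclipsed): Br–H eclipsed, H–H eclipsed, F–iPr eclipsed; 5.9 + 3.5 + 10.5 = 19.9 kJ/mol.
iPr at 300° (staggered): Br–iPr gauche, F–iPr gauche; 3.7 + 3.1 = 6.8 kJ/mol.
Max at 0° (21.6 kJ/mol), min at 180° (3.1 kJ/mol); barrier = 18.5 kJ/mol.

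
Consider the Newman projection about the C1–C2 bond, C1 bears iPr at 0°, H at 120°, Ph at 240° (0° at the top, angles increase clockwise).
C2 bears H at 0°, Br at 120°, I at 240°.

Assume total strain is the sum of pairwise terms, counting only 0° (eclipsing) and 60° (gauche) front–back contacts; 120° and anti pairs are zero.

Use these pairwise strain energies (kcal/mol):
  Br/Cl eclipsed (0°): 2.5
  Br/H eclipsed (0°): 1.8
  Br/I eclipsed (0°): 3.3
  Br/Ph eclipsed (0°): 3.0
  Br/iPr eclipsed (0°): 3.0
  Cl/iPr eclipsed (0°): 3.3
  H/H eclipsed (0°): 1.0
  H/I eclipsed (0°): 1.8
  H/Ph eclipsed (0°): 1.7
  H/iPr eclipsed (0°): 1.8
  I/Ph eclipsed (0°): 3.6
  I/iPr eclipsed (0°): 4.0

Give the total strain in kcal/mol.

This conformer (eclipsed): iPr–H eclipsed, H–Br eclipsed, Ph–I eclipsed; 1.8 + 1.8 + 3.6 = 7.2 kcal/mol.

7.2 kcal/mol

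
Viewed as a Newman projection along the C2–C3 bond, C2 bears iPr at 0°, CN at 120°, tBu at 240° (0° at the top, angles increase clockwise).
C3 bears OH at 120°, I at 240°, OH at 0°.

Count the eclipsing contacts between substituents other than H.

Non-H eclipsing pairs: iPr(0°)/OH(0°); CN(120°)/OH(120°); tBu(240°)/I(240°) — 3 interactions.

3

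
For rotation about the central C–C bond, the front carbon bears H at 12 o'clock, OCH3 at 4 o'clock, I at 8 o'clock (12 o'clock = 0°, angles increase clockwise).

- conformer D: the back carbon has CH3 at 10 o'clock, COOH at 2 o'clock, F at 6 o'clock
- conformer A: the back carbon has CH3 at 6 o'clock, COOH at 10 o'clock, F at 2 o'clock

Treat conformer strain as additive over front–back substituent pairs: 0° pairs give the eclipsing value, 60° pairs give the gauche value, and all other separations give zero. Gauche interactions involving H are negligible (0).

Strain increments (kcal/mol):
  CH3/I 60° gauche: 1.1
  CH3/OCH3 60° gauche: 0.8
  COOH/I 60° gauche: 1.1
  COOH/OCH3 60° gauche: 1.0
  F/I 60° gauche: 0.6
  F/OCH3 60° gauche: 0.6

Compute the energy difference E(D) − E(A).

-0.3 kcal/mol

D is staggered. OCH3 at 120° is gauche with COOH at 60° (1.0); OCH3 at 120° is gauche with F at 180° (0.6); I at 240° is gauche with CH3 at 300° (1.1); I at 240° is gauche with F at 180° (0.6). Total 3.3 kcal/mol.
A is staggered. OCH3 at 120° is gauche with CH3 at 180° (0.8); OCH3 at 120° is gauche with F at 60° (0.6); I at 240° is gauche with CH3 at 180° (1.1); I at 240° is gauche with COOH at 300° (1.1). Total 3.6 kcal/mol.
E(D) − E(A) = 3.3 − 3.6 = -0.3 kcal/mol.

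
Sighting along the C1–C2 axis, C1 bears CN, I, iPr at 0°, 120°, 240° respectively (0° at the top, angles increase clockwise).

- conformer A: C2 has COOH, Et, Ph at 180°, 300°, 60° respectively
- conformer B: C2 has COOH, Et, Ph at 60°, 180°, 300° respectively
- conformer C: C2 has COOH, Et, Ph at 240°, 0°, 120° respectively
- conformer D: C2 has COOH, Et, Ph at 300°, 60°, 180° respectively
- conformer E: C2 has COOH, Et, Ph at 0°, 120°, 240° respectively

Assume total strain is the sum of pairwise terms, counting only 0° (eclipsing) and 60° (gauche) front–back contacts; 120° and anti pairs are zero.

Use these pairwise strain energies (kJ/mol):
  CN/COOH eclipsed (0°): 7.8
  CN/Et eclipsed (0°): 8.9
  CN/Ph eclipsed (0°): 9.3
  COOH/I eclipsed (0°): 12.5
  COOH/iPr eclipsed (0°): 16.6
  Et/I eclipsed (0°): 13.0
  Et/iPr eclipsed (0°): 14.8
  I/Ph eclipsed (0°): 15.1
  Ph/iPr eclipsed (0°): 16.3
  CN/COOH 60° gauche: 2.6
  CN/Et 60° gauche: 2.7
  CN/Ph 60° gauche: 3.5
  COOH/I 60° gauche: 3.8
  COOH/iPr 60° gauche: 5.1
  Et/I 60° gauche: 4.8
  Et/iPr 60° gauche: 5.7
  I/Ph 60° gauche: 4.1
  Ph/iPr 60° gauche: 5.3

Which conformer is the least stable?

C

A (staggered): CN(0°)/Et(300°) gauche 2.7; CN(0°)/Ph(60°) gauche 3.5; I(120°)/COOH(180°) gauche 3.8; I(120°)/Ph(60°) gauche 4.1; iPr(240°)/COOH(180°) gauche 5.1; iPr(240°)/Et(300°) gauche 5.7 → 24.9 kJ/mol.
B (staggered): CN(0°)/COOH(60°) gauche 2.6; CN(0°)/Ph(300°) gauche 3.5; I(120°)/COOH(60°) gauche 3.8; I(120°)/Et(180°) gauche 4.8; iPr(240°)/Et(180°) gauche 5.7; iPr(240°)/Ph(300°) gauche 5.3 → 25.7 kJ/mol.
C (eclipsed): CN(0°)/Et(0°) eclipsed 8.9; I(120°)/Ph(120°) eclipsed 15.1; iPr(240°)/COOH(240°) eclipsed 16.6 → 40.6 kJ/mol.
D (staggered): CN(0°)/COOH(300°) gauche 2.6; CN(0°)/Et(60°) gauche 2.7; I(120°)/Et(60°) gauche 4.8; I(120°)/Ph(180°) gauche 4.1; iPr(240°)/COOH(300°) gauche 5.1; iPr(240°)/Ph(180°) gauche 5.3 → 24.6 kJ/mol.
E (eclipsed): CN(0°)/COOH(0°) eclipsed 7.8; I(120°)/Et(120°) eclipsed 13.0; iPr(240°)/Ph(240°) eclipsed 16.3 → 37.1 kJ/mol.
C has the highest total (40.6 kJ/mol).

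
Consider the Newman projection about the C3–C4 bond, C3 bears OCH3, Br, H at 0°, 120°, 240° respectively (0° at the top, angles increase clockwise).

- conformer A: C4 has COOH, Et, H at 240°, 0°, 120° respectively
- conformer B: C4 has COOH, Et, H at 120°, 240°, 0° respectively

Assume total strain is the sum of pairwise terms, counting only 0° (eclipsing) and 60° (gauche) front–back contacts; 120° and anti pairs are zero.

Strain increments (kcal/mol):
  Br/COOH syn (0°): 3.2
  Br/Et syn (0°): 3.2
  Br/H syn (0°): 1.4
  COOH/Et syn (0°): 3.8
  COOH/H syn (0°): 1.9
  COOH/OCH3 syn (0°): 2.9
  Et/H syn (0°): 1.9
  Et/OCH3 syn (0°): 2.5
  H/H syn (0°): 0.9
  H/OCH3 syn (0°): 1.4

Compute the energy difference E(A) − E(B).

-0.7 kcal/mol

A (eclipsed): OCH3(0°)/Et(0°) eclipsed 2.5; Br(120°)/H(120°) eclipsed 1.4; H(240°)/COOH(240°) eclipsed 1.9 → 5.8 kcal/mol.
B (eclipsed): OCH3(0°)/H(0°) eclipsed 1.4; Br(120°)/COOH(120°) eclipsed 3.2; H(240°)/Et(240°) eclipsed 1.9 → 6.5 kcal/mol.
E(A) − E(B) = 5.8 − 6.5 = -0.7 kcal/mol.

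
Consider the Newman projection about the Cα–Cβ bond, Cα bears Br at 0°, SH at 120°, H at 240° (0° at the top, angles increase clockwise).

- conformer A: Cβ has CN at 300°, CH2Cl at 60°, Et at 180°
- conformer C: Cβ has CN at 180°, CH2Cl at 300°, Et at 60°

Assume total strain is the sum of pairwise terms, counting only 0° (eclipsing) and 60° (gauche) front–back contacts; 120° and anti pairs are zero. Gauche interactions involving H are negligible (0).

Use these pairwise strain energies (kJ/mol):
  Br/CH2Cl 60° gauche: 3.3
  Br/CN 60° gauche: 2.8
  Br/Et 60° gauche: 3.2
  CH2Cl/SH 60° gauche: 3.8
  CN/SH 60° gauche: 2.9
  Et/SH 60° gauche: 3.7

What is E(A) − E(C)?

A (staggered): Br–CN gauche, Br–CH2Cl gauche, SH–CH2Cl gauche, SH–Et gauche; 2.8 + 3.3 + 3.8 + 3.7 = 13.6 kJ/mol.
C (staggered): Br–CH2Cl gauche, Br–Et gauche, SH–CN gauche, SH–Et gauche; 3.3 + 3.2 + 2.9 + 3.7 = 13.1 kJ/mol.
E(A) − E(C) = 13.6 − 13.1 = +0.5 kJ/mol.

+0.5 kJ/mol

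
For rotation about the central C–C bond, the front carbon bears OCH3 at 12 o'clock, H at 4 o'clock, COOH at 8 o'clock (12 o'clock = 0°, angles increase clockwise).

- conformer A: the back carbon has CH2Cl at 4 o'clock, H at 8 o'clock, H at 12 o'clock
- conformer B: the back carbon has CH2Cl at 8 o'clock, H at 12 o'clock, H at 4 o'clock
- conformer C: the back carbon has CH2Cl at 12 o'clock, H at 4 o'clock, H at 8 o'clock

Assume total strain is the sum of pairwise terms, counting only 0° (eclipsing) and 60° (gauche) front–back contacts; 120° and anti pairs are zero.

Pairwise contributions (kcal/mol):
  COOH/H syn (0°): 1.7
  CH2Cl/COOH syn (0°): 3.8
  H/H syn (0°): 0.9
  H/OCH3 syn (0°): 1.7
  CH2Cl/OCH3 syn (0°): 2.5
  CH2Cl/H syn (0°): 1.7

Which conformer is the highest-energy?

A (eclipsed): OCH3(0°)/H(0°) eclipsed 1.7; H(120°)/CH2Cl(120°) eclipsed 1.7; COOH(240°)/H(240°) eclipsed 1.7 → 5.1 kcal/mol.
B (eclipsed): OCH3(0°)/H(0°) eclipsed 1.7; H(120°)/H(120°) eclipsed 0.9; COOH(240°)/CH2Cl(240°) eclipsed 3.8 → 6.4 kcal/mol.
C (eclipsed): OCH3(0°)/CH2Cl(0°) eclipsed 2.5; H(120°)/H(120°) eclipsed 0.9; COOH(240°)/H(240°) eclipsed 1.7 → 5.1 kcal/mol.
B has the highest total (6.4 kcal/mol).

B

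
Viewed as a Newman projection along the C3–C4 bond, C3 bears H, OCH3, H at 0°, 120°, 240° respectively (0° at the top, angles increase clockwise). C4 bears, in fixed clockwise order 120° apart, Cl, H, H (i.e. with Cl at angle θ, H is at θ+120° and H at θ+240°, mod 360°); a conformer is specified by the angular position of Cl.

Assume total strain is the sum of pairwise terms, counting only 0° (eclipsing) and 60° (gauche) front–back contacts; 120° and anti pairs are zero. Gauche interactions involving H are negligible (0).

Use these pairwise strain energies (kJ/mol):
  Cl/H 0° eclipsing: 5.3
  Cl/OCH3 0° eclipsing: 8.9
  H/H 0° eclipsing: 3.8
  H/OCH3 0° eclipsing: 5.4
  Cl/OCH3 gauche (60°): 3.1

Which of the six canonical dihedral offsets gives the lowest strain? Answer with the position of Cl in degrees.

300°

Cl at 0° is eclipsed. H at 0° is eclipsed with Cl at 0° (5.3); OCH3 at 120° is eclipsed with H at 120° (5.4); H at 240° is eclipsed with H at 240° (3.8). Total 14.5 kJ/mol.
Cl at 60° is staggered. OCH3 at 120° is gauche with Cl at 60° (3.1). Total 3.1 kJ/mol.
Cl at 120° is eclipsed. H at 0° is eclipsed with H at 0° (3.8); OCH3 at 120° is eclipsed with Cl at 120° (8.9); H at 240° is eclipsed with H at 240° (3.8). Total 16.5 kJ/mol.
Cl at 180° is staggered. OCH3 at 120° is gauche with Cl at 180° (3.1). Total 3.1 kJ/mol.
Cl at 240° is eclipsed. H at 0° is eclipsed with H at 0° (3.8); OCH3 at 120° is eclipsed with H at 120° (5.4); H at 240° is eclipsed with Cl at 240° (5.3). Total 14.5 kJ/mol.
Cl at 300° (staggered): no non-H gauche contacts → 0.0 kJ/mol.
The minimum (0.0 kJ/mol) occurs with Cl at 300°.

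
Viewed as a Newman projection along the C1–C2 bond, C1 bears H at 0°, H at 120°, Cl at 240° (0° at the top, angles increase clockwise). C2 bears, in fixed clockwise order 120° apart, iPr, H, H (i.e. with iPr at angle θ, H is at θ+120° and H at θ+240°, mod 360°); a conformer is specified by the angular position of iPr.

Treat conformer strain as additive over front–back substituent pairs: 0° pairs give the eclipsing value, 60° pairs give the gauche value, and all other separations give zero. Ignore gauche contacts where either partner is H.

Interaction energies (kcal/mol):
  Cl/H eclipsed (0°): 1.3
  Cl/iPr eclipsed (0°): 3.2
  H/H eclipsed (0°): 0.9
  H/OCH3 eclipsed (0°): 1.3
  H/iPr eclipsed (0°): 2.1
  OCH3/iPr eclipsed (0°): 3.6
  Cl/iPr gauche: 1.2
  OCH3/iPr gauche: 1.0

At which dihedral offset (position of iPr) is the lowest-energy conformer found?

iPr at 0° is eclipsed. H at 0° is eclipsed with iPr at 0° (2.1); H at 120° is eclipsed with H at 120° (0.9); Cl at 240° is eclipsed with H at 240° (1.3). Total 4.3 kcal/mol.
iPr at 60° (staggered): no non-H gauche contacts → 0.0 kcal/mol.
iPr at 120° is eclipsed. H at 0° is eclipsed with H at 0° (0.9); H at 120° is eclipsed with iPr at 120° (2.1); Cl at 240° is eclipsed with H at 240° (1.3). Total 4.3 kcal/mol.
iPr at 180° is staggered. Cl at 240° is gauche with iPr at 180° (1.2). Total 1.2 kcal/mol.
iPr at 240° is eclipsed. H at 0° is eclipsed with H at 0° (0.9); H at 120° is eclipsed with H at 120° (0.9); Cl at 240° is eclipsed with iPr at 240° (3.2). Total 5.0 kcal/mol.
iPr at 300° is staggered. Cl at 240° is gauche with iPr at 300° (1.2). Total 1.2 kcal/mol.
The minimum (0.0 kcal/mol) occurs with iPr at 60°.

60°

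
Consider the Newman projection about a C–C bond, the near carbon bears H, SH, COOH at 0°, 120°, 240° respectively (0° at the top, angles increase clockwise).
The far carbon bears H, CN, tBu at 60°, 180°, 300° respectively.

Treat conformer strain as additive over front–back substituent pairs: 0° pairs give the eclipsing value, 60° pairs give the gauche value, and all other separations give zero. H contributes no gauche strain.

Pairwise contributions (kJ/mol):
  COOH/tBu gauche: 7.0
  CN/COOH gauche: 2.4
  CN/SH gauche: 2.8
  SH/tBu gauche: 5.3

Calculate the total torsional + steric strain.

12.2 kJ/mol

This conformer (staggered): SH(120°)/CN(180°) gauche 2.8; COOH(240°)/CN(180°) gauche 2.4; COOH(240°)/tBu(300°) gauche 7.0 → 12.2 kJ/mol.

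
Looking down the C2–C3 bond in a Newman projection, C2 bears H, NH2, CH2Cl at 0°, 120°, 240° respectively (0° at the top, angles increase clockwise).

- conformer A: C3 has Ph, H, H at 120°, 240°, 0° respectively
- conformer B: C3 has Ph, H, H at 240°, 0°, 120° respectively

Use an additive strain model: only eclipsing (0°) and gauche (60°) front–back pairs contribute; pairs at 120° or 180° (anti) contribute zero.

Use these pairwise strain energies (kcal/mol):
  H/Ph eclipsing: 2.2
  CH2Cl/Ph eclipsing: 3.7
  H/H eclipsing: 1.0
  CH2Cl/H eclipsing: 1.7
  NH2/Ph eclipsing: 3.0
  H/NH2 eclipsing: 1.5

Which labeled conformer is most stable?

A

A is eclipsed. H at 0° is eclipsed with H at 0° (1.0); NH2 at 120° is eclipsed with Ph at 120° (3.0); CH2Cl at 240° is eclipsed with H at 240° (1.7). Total 5.7 kcal/mol.
B is eclipsed. H at 0° is eclipsed with H at 0° (1.0); NH2 at 120° is eclipsed with H at 120° (1.5); CH2Cl at 240° is eclipsed with Ph at 240° (3.7). Total 6.2 kcal/mol.
A has the lowest total (5.7 kcal/mol).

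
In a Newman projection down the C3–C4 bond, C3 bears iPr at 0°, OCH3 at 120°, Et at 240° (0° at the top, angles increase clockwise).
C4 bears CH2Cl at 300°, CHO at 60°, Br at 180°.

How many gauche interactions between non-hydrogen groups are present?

Non-H gauche pairs: iPr(0°)/CH2Cl(300°); iPr(0°)/CHO(60°); OCH3(120°)/CHO(60°); OCH3(120°)/Br(180°); Et(240°)/CH2Cl(300°); Et(240°)/Br(180°) — 6 interactions.

6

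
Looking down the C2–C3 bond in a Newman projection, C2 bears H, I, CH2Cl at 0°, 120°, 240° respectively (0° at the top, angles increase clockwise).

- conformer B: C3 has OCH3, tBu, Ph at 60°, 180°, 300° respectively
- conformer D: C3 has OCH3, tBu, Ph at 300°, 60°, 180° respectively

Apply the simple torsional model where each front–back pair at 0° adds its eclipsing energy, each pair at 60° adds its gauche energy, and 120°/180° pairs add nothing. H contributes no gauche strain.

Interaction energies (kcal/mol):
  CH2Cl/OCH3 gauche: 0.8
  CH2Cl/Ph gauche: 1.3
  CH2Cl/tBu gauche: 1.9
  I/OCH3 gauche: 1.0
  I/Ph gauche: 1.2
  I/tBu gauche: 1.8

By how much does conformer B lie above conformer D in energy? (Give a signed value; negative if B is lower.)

B (staggered): I–OCH3 gauche, I–tBu gauche, CH2Cl–tBu gauche, CH2Cl–Ph gauche; 1.0 + 1.8 + 1.9 + 1.3 = 6.0 kcal/mol.
D (staggered): I–tBu gauche, I–Ph gauche, CH2Cl–OCH3 gauche, CH2Cl–Ph gauche; 1.8 + 1.2 + 0.8 + 1.3 = 5.1 kcal/mol.
E(B) − E(D) = 6.0 − 5.1 = +0.9 kcal/mol.

+0.9 kcal/mol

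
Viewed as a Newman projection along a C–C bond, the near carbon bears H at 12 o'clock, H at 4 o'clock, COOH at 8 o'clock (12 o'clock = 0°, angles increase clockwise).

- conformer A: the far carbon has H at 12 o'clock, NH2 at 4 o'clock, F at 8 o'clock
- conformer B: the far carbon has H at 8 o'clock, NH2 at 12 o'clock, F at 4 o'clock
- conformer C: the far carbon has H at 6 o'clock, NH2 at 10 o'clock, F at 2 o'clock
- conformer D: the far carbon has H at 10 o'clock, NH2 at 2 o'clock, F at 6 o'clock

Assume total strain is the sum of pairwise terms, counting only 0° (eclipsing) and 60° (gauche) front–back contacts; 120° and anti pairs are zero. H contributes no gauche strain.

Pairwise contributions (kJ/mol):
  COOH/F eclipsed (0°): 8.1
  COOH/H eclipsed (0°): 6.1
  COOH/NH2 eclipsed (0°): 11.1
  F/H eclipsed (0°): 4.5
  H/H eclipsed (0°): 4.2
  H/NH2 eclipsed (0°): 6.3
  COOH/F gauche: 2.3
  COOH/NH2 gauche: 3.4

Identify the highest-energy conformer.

A

A is eclipsed. H at 0° is eclipsed with H at 0° (4.2); H at 120° is eclipsed with NH2 at 120° (6.3); COOH at 240° is eclipsed with F at 240° (8.1). Total 18.6 kJ/mol.
B is eclipsed. H at 0° is eclipsed with NH2 at 0° (6.3); H at 120° is eclipsed with F at 120° (4.5); COOH at 240° is eclipsed with H at 240° (6.1). Total 16.9 kJ/mol.
C is staggered. COOH at 240° is gauche with NH2 at 300° (3.4). Total 3.4 kJ/mol.
D is staggered. COOH at 240° is gauche with F at 180° (2.3). Total 2.3 kJ/mol.
A has the highest total (18.6 kJ/mol).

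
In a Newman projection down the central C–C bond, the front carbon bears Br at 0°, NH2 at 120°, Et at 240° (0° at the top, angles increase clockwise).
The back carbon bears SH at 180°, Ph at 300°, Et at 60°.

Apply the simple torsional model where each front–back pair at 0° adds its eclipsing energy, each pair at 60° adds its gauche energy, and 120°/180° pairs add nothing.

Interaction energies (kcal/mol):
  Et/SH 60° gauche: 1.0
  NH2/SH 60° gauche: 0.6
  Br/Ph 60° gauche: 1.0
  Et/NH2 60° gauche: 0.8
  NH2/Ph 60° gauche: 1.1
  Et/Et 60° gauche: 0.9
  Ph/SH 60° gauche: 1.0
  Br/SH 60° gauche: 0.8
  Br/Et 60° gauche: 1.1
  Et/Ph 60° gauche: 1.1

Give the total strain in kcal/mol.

This conformer (staggered): Br–Ph gauche, Br–Et gauche, NH2–SH gauche, NH2–Et gauche, Et–SH gauche, Et–Ph gauche; 1.0 + 1.1 + 0.6 + 0.8 + 1.0 + 1.1 = 5.6 kcal/mol.

5.6 kcal/mol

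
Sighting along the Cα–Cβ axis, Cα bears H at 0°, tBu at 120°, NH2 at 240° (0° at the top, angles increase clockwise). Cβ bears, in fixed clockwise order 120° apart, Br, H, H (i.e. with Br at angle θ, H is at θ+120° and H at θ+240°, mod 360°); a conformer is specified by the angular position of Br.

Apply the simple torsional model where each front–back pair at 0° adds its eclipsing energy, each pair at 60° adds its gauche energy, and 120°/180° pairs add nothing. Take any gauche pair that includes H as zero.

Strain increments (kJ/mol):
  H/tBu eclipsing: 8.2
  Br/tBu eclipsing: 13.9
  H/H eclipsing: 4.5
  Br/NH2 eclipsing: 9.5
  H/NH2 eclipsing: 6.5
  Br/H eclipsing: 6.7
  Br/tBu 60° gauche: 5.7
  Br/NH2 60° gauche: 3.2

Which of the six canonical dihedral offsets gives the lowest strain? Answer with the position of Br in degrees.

Br at 0° (eclipsed): H–Br eclipsed, tBu–H eclipsed, NH2–H eclipsed; 6.7 + 8.2 + 6.5 = 21.4 kJ/mol.
Br at 60° (staggered): tBu–Br gauche; 5.7 = 5.7 kJ/mol.
Br at 120° (eclipsed): H–H eclipsed, tBu–Br eclipsed, NH2–H eclipsed; 4.5 + 13.9 + 6.5 = 24.9 kJ/mol.
Br at 180° (staggered): tBu–Br gauche, NH2–Br gauche; 5.7 + 3.2 = 8.9 kJ/mol.
Br at 240° (eclipsed): H–H eclipsed, tBu–H eclipsed, NH2–Br eclipsed; 4.5 + 8.2 + 9.5 = 22.2 kJ/mol.
Br at 300° (staggered): NH2–Br gauche; 3.2 = 3.2 kJ/mol.
The minimum (3.2 kJ/mol) occurs with Br at 300°.

300°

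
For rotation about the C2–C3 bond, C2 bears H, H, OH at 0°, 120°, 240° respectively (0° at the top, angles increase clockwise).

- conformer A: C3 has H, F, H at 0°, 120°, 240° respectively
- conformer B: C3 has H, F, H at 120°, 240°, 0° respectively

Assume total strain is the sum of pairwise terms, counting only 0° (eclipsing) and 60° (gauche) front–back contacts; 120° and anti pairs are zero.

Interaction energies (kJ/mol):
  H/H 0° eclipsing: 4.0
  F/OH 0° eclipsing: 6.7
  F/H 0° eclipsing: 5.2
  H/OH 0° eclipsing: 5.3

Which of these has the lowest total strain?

A

A is eclipsed. H at 0° is eclipsed with H at 0° (4.0); H at 120° is eclipsed with F at 120° (5.2); OH at 240° is eclipsed with H at 240° (5.3). Total 14.5 kJ/mol.
B is eclipsed. H at 0° is eclipsed with H at 0° (4.0); H at 120° is eclipsed with H at 120° (4.0); OH at 240° is eclipsed with F at 240° (6.7). Total 14.7 kJ/mol.
A has the lowest total (14.5 kJ/mol).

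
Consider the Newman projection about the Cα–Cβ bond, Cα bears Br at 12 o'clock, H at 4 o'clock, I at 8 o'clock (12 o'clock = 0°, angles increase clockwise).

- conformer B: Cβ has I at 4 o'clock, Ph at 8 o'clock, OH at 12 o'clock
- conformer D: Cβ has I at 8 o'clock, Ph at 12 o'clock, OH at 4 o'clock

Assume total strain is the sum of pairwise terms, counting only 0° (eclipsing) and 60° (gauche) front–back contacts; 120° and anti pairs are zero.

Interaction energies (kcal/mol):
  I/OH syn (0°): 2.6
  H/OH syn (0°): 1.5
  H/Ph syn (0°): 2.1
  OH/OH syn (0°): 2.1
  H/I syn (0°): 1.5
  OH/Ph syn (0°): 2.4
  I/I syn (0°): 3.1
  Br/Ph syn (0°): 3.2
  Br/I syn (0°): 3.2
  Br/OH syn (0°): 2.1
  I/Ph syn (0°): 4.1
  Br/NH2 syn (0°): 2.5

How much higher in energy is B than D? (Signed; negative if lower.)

-0.1 kcal/mol

B (eclipsed): Br–OH eclipsed, H–I eclipsed, I–Ph eclipsed; 2.1 + 1.5 + 4.1 = 7.7 kcal/mol.
D (eclipsed): Br–Ph eclipsed, H–OH eclipsed, I–I eclipsed; 3.2 + 1.5 + 3.1 = 7.8 kcal/mol.
E(B) − E(D) = 7.7 − 7.8 = -0.1 kcal/mol.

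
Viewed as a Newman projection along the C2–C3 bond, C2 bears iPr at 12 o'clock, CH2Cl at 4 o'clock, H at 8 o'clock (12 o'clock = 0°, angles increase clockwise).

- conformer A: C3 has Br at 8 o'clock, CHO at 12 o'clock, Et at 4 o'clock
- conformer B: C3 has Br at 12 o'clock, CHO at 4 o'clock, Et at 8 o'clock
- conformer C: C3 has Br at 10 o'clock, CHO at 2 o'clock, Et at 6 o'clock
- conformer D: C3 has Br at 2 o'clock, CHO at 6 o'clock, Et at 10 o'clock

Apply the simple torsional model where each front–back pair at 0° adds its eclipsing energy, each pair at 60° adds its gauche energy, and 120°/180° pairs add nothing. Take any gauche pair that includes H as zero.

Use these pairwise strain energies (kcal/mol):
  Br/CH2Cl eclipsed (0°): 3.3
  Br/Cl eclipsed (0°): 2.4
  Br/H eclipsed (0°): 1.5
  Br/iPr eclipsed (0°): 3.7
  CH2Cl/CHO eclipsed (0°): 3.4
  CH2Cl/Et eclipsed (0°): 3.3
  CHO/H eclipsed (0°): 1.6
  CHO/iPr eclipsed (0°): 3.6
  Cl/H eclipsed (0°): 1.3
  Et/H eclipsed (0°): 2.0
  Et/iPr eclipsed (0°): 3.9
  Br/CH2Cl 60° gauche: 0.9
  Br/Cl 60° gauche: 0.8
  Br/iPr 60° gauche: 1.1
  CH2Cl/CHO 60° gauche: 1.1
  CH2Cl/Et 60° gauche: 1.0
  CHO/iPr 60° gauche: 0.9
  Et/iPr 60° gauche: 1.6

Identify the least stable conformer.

A (eclipsed): iPr–CHO eclipsed, CH2Cl–Et eclipsed, H–Br eclipsed; 3.6 + 3.3 + 1.5 = 8.4 kcal/mol.
B (eclipsed): iPr–Br eclipsed, CH2Cl–CHO eclipsed, H–Et eclipsed; 3.7 + 3.4 + 2.0 = 9.1 kcal/mol.
C (staggered): iPr–Br gauche, iPr–CHO gauche, CH2Cl–CHO gauche, CH2Cl–Et gauche; 1.1 + 0.9 + 1.1 + 1.0 = 4.1 kcal/mol.
D (staggered): iPr–Br gauche, iPr–Et gauche, CH2Cl–Br gauche, CH2Cl–CHO gauche; 1.1 + 1.6 + 0.9 + 1.1 = 4.7 kcal/mol.
B has the highest total (9.1 kcal/mol).

B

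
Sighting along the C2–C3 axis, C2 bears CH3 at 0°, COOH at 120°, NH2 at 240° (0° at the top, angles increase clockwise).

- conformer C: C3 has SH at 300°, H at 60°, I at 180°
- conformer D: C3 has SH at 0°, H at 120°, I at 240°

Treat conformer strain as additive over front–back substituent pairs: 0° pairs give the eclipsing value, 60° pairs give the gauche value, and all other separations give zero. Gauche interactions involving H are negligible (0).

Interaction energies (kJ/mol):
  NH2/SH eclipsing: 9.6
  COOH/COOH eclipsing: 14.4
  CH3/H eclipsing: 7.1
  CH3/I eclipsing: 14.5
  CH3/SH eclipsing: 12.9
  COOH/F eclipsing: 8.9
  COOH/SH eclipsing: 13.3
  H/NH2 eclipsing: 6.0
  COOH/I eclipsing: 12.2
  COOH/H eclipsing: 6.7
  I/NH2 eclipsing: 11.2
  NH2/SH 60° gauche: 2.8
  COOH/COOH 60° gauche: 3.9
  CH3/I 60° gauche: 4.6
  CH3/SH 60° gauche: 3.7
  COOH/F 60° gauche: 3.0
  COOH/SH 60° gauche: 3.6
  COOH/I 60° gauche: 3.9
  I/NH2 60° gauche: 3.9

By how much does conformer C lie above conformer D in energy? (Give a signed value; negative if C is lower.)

-16.5 kJ/mol

C (staggered): CH3–SH gauche, COOH–I gauche, NH2–SH gauche, NH2–I gauche; 3.7 + 3.9 + 2.8 + 3.9 = 14.3 kJ/mol.
D (eclipsed): CH3–SH eclipsed, COOH–H eclipsed, NH2–I eclipsed; 12.9 + 6.7 + 11.2 = 30.8 kJ/mol.
E(C) − E(D) = 14.3 − 30.8 = -16.5 kJ/mol.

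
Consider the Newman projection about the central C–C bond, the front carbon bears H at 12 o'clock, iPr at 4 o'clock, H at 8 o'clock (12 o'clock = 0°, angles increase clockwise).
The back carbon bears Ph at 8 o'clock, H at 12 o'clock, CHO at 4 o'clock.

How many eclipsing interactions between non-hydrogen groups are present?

Non-H eclipsing pairs: iPr(120°)/CHO(120°) — 1 interaction.

1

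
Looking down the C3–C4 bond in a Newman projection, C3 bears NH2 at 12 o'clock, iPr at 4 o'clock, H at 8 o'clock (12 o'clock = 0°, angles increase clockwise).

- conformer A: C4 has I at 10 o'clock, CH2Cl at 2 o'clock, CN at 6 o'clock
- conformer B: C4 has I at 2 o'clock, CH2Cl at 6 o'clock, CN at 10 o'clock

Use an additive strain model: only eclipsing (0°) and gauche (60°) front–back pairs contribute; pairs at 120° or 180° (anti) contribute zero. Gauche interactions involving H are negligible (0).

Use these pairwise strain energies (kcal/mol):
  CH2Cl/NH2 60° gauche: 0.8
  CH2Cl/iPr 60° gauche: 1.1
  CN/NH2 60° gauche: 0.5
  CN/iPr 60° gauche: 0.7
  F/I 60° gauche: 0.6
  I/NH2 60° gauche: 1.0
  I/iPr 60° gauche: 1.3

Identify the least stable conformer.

A (staggered): NH2(0°)/I(300°) gauche 1.0; NH2(0°)/CH2Cl(60°) gauche 0.8; iPr(120°)/CH2Cl(60°) gauche 1.1; iPr(120°)/CN(180°) gauche 0.7 → 3.6 kcal/mol.
B (staggered): NH2(0°)/I(60°) gauche 1.0; NH2(0°)/CN(300°) gauche 0.5; iPr(120°)/I(60°) gauche 1.3; iPr(120°)/CH2Cl(180°) gauche 1.1 → 3.9 kcal/mol.
B has the highest total (3.9 kcal/mol).

B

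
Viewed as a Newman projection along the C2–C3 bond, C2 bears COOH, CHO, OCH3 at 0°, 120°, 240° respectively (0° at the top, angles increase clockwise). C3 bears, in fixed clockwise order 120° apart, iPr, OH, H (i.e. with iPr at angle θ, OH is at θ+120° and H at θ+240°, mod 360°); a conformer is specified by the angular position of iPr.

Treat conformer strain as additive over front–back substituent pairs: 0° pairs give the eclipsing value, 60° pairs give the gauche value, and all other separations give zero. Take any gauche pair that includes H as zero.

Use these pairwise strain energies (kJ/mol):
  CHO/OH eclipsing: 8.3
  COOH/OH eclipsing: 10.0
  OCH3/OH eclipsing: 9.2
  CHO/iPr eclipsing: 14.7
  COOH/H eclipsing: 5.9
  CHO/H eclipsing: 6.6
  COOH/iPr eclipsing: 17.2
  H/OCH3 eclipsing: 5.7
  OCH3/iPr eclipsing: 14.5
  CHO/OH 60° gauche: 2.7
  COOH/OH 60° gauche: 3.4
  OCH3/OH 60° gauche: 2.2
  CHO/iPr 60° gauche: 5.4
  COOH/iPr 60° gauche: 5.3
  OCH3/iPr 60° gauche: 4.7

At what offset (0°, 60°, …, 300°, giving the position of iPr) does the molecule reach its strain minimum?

iPr at 0° (eclipsed): COOH–iPr eclipsed, CHO–OH eclipsed, OCH3–H eclipsed; 17.2 + 8.3 + 5.7 = 31.2 kJ/mol.
iPr at 60° (staggered): COOH–iPr gauche, CHO–iPr gauche, CHO–OH gauche, OCH3–OH gauche; 5.3 + 5.4 + 2.7 + 2.2 = 15.6 kJ/mol.
iPr at 120° (eclipsed): COOH–H eclipsed, CHO–iPr eclipsed, OCH3–OH eclipsed; 5.9 + 14.7 + 9.2 = 29.8 kJ/mol.
iPr at 180° (staggered): COOH–OH gauche, CHO–iPr gauche, OCH3–iPr gauche, OCH3–OH gauche; 3.4 + 5.4 + 4.7 + 2.2 = 15.7 kJ/mol.
iPr at 240° (eclipsed): COOH–OH eclipsed, CHO–H eclipsed, OCH3–iPr eclipsed; 10.0 + 6.6 + 14.5 = 31.1 kJ/mol.
iPr at 300° (staggered): COOH–iPr gauche, COOH–OH gauche, CHO–OH gauche, OCH3–iPr gauche; 5.3 + 3.4 + 2.7 + 4.7 = 16.1 kJ/mol.
The minimum (15.6 kJ/mol) occurs with iPr at 60°.

60°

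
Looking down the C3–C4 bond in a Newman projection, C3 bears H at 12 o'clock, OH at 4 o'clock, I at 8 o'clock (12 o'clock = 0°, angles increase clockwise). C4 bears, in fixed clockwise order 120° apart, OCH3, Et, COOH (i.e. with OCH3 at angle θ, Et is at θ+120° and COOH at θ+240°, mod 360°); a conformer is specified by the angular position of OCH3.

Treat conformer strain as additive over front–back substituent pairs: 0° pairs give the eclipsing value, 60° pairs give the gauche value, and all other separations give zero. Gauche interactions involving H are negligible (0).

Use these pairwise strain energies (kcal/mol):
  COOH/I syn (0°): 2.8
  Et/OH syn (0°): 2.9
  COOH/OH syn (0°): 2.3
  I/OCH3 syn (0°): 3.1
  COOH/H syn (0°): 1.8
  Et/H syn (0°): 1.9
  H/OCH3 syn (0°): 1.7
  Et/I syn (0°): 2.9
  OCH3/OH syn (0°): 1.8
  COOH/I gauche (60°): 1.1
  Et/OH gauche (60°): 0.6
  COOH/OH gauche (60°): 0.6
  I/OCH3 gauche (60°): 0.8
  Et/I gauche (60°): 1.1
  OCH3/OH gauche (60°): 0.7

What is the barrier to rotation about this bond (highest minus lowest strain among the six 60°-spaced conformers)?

4.3 kcal/mol

OCH3 at 0° (eclipsed): H(0°)/OCH3(0°) eclipsed 1.7; OH(120°)/Et(120°) eclipsed 2.9; I(240°)/COOH(240°) eclipsed 2.8 → 7.4 kcal/mol.
OCH3 at 60° (staggered): OH(120°)/OCH3(60°) gauche 0.7; OH(120°)/Et(180°) gauche 0.6; I(240°)/Et(180°) gauche 1.1; I(240°)/COOH(300°) gauche 1.1 → 3.5 kcal/mol.
OCH3 at 120° (eclipsed): H(0°)/COOH(0°) eclipsed 1.8; OH(120°)/OCH3(120°) eclipsed 1.8; I(240°)/Et(240°) eclipsed 2.9 → 6.5 kcal/mol.
OCH3 at 180° (staggered): OH(120°)/OCH3(180°) gauche 0.7; OH(120°)/COOH(60°) gauche 0.6; I(240°)/OCH3(180°) gauche 0.8; I(240°)/Et(300°) gauche 1.1 → 3.2 kcal/mol.
OCH3 at 240° (eclipsed): H(0°)/Et(0°) eclipsed 1.9; OH(120°)/COOH(120°) eclipsed 2.3; I(240°)/OCH3(240°) eclipsed 3.1 → 7.3 kcal/mol.
OCH3 at 300° (staggered): OH(120°)/Et(60°) gauche 0.6; OH(120°)/COOH(180°) gauche 0.6; I(240°)/OCH3(300°) gauche 0.8; I(240°)/COOH(180°) gauche 1.1 → 3.1 kcal/mol.
Max at 0° (7.4 kcal/mol), min at 300° (3.1 kcal/mol); barrier = 4.3 kcal/mol.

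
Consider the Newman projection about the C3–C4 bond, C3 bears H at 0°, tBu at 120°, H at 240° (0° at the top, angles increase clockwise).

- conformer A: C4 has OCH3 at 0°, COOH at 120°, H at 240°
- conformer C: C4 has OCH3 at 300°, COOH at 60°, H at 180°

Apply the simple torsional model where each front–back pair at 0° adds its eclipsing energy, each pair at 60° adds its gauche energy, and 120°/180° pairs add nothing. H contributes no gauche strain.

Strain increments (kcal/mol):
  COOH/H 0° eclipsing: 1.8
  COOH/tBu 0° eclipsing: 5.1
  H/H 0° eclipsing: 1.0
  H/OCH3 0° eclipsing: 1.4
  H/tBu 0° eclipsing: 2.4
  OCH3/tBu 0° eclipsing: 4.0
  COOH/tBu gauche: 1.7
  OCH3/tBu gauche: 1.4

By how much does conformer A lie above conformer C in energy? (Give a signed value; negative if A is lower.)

+5.8 kcal/mol

A (eclipsed): H(0°)/OCH3(0°) eclipsed 1.4; tBu(120°)/COOH(120°) eclipsed 5.1; H(240°)/H(240°) eclipsed 1.0 → 7.5 kcal/mol.
C (staggered): tBu(120°)/COOH(60°) gauche 1.7 → 1.7 kcal/mol.
E(A) − E(C) = 7.5 − 1.7 = +5.8 kcal/mol.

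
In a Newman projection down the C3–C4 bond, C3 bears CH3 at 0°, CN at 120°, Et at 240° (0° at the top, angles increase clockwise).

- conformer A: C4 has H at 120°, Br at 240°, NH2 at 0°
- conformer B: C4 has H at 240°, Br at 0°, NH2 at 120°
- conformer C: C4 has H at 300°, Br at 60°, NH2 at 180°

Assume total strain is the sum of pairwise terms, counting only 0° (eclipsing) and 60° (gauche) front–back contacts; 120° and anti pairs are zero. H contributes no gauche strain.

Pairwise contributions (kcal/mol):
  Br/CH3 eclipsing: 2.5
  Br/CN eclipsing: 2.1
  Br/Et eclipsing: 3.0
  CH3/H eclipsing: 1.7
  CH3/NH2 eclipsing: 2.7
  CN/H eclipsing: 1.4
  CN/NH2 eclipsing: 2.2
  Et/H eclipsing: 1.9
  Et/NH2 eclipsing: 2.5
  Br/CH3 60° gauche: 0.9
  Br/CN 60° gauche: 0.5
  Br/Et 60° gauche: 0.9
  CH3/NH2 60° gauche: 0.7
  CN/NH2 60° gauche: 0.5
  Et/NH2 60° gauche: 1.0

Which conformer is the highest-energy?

A (eclipsed): CH3–NH2 eclipsed, CN–H eclipsed, Et–Br eclipsed; 2.7 + 1.4 + 3.0 = 7.1 kcal/mol.
B (eclipsed): CH3–Br eclipsed, CN–NH2 eclipsed, Et–H eclipsed; 2.5 + 2.2 + 1.9 = 6.6 kcal/mol.
C (staggered): CH3–Br gauche, CN–Br gauche, CN–NH2 gauche, Et–NH2 gauche; 0.9 + 0.5 + 0.5 + 1.0 = 2.9 kcal/mol.
A has the highest total (7.1 kcal/mol).

A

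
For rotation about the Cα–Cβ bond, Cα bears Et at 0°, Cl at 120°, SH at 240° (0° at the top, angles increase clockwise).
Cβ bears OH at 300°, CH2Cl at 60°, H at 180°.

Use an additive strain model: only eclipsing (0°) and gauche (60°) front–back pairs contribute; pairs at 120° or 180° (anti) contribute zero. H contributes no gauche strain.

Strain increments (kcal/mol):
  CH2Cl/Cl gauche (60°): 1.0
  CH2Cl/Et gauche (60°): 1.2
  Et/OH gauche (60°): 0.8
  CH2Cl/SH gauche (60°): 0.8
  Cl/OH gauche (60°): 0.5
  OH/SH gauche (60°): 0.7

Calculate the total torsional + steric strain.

This conformer (staggered): Et–OH gauche, Et–CH2Cl gauche, Cl–CH2Cl gauche, SH–OH gauche; 0.8 + 1.2 + 1.0 + 0.7 = 3.7 kcal/mol.

3.7 kcal/mol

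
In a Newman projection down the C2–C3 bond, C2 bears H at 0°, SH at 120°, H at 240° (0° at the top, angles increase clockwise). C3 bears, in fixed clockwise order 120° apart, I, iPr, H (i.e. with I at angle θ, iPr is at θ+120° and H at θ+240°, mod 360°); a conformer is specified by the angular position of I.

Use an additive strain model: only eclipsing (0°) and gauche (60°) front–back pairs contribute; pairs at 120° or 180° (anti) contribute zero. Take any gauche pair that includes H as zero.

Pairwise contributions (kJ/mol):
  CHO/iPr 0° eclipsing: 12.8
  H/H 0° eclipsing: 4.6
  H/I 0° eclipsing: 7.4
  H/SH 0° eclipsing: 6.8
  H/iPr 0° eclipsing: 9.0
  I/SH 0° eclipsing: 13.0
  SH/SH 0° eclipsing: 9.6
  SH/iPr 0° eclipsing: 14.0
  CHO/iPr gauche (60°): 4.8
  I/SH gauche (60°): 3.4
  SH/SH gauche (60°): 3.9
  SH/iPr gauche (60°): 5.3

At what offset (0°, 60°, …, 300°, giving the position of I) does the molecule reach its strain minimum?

180°

I at 0° (eclipsed): H(0°)/I(0°) eclipsed 7.4; SH(120°)/iPr(120°) eclipsed 14.0; H(240°)/H(240°) eclipsed 4.6 → 26.0 kJ/mol.
I at 60° (staggered): SH(120°)/I(60°) gauche 3.4; SH(120°)/iPr(180°) gauche 5.3 → 8.7 kJ/mol.
I at 120° (eclipsed): H(0°)/H(0°) eclipsed 4.6; SH(120°)/I(120°) eclipsed 13.0; H(240°)/iPr(240°) eclipsed 9.0 → 26.6 kJ/mol.
I at 180° (staggered): SH(120°)/I(180°) gauche 3.4 → 3.4 kJ/mol.
I at 240° (eclipsed): H(0°)/iPr(0°) eclipsed 9.0; SH(120°)/H(120°) eclipsed 6.8; H(240°)/I(240°) eclipsed 7.4 → 23.2 kJ/mol.
I at 300° (staggered): SH(120°)/iPr(60°) gauche 5.3 → 5.3 kJ/mol.
The minimum (3.4 kJ/mol) occurs with I at 180°.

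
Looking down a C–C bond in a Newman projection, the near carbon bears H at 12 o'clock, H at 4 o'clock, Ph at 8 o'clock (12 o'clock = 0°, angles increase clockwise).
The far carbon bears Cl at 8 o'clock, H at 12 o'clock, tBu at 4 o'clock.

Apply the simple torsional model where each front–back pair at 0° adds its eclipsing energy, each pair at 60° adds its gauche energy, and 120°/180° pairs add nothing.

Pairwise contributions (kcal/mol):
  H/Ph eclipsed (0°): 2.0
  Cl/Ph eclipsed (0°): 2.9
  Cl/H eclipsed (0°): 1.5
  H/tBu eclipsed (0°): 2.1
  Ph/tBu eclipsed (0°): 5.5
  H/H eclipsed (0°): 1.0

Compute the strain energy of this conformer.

This conformer (eclipsed): H(0°)/H(0°) eclipsed 1.0; H(120°)/tBu(120°) eclipsed 2.1; Ph(240°)/Cl(240°) eclipsed 2.9 → 6.0 kcal/mol.

6.0 kcal/mol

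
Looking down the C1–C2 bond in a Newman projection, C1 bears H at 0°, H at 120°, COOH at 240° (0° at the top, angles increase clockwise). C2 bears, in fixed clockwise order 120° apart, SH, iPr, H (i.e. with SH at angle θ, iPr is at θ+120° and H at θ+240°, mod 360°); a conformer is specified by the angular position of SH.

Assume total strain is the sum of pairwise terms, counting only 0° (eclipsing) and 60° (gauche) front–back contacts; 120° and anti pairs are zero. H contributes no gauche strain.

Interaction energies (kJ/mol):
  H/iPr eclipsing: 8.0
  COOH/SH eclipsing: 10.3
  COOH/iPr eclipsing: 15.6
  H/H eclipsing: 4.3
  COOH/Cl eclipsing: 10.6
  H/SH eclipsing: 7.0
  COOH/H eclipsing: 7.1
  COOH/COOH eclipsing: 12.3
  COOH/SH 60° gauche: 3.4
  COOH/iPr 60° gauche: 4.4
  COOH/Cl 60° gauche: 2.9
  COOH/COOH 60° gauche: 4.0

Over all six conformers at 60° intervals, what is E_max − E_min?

23.5 kJ/mol

SH at 0° (eclipsed): H–SH eclipsed, H–iPr eclipsed, COOH–H eclipsed; 7.0 + 8.0 + 7.1 = 22.1 kJ/mol.
SH at 60° (staggered): COOH–iPr gauche; 4.4 = 4.4 kJ/mol.
SH at 120° (eclipsed): H–H eclipsed, H–SH eclipsed, COOH–iPr eclipsed; 4.3 + 7.0 + 15.6 = 26.9 kJ/mol.
SH at 180° (staggered): COOH–SH gauche, COOH–iPr gauche; 3.4 + 4.4 = 7.8 kJ/mol.
SH at 240° (eclipsed): H–iPr eclipsed, H–H eclipsed, COOH–SH eclipsed; 8.0 + 4.3 + 10.3 = 22.6 kJ/mol.
SH at 300° (staggered): COOH–SH gauche; 3.4 = 3.4 kJ/mol.
Max at 120° (26.9 kJ/mol), min at 300° (3.4 kJ/mol); barrier = 23.5 kJ/mol.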